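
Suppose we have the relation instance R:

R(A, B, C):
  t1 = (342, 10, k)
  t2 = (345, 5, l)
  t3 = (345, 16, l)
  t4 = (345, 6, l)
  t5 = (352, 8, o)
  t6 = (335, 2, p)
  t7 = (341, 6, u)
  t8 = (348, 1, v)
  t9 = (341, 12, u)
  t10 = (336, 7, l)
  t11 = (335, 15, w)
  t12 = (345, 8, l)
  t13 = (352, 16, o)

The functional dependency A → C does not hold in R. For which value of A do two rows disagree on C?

335

A=342: row 1 → C = k ✓
A=345: rows 2, 3, 4, 12 → C = l, l, l, l ✓
A=352: rows 5, 13 → C = o, o ✓
A=335: rows 6, 11 → C takes values {p, w} — violation
A=341: rows 7, 9 → C = u, u ✓
A=348: row 8 → C = v ✓
A=336: row 10 → C = l ✓
The only A value with inconsistent C is A=335.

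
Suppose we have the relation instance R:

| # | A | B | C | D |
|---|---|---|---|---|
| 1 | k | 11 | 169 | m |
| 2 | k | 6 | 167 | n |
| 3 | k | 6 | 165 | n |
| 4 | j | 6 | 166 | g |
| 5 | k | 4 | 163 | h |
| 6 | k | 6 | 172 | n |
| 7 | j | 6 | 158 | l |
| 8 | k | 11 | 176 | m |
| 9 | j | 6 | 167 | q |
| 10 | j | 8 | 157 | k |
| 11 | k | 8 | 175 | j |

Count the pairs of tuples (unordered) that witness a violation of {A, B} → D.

3

(A=k, B=11): all 2 rows agree on D — 0 pairs.
(A=k, B=6): all 3 rows agree on D — 0 pairs.
(A=j, B=6): violating pairs (4,7), (4,9), (7,9) — 3 pairs.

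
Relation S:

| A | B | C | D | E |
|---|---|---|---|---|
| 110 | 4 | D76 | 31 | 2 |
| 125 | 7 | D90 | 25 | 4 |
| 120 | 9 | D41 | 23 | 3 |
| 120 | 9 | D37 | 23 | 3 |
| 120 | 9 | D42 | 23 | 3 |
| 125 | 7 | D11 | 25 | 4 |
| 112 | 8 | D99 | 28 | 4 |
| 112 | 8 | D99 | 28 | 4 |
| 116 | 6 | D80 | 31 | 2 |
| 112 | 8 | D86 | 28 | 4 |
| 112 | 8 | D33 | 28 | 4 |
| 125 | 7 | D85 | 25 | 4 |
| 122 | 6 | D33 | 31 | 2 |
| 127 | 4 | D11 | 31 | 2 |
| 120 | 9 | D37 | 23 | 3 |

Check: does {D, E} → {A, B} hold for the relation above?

(D=31, E=2): 4 rows → {A,B} takes values {(110, 4), (116, 6), (122, 6), (127, 4)} — violation
(D=25, E=4): 3 rows → {A,B} = (125, 7), (125, 7), (125, 7) ✓
(D=23, E=3): 4 rows → {A,B} = (120, 9), (120, 9), (120, 9), (120, 9) ✓
(D=28, E=4): 4 rows → {A,B} = (112, 8), (112, 8), (112, 8), (112, 8) ✓
Two rows agree on {D, E} but differ on {A, B}, so {D, E} → {A, B} does not hold.

No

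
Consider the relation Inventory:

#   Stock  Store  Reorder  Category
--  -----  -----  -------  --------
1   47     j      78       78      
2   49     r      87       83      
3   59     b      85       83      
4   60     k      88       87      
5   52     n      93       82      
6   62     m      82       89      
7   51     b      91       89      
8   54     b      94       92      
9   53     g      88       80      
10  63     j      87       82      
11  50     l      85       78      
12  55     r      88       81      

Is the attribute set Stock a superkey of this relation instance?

All 12 rows have distinct Stock values, so Stock → (all attributes) holds and Stock is a superkey.

Yes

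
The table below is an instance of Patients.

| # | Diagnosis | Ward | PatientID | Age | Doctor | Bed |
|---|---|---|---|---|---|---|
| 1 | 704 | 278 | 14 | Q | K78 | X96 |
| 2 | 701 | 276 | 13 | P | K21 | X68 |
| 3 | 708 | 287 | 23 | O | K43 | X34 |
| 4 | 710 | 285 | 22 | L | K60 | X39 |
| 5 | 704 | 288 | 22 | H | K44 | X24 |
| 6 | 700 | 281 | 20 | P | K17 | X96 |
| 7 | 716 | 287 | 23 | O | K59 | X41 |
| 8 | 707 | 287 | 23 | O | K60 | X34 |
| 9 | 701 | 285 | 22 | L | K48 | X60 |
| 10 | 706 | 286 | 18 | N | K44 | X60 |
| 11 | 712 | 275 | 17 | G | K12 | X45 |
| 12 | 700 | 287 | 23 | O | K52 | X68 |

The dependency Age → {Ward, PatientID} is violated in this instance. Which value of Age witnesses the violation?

P

Age=Q: row 1 → {Ward,PatientID} = (278, 14) ✓
Age=P: rows 2, 6 → {Ward,PatientID} takes values {(276, 13), (281, 20)} — violation
Age=O: rows 3, 7, 8, 12 → {Ward,PatientID} = (287, 23), (287, 23), (287, 23), (287, 23) ✓
Age=L: rows 4, 9 → {Ward,PatientID} = (285, 22), (285, 22) ✓
Age=H: row 5 → {Ward,PatientID} = (288, 22) ✓
Age=N: row 10 → {Ward,PatientID} = (286, 18) ✓
Age=G: row 11 → {Ward,PatientID} = (275, 17) ✓
The only Age value with inconsistent RHS is Age=P.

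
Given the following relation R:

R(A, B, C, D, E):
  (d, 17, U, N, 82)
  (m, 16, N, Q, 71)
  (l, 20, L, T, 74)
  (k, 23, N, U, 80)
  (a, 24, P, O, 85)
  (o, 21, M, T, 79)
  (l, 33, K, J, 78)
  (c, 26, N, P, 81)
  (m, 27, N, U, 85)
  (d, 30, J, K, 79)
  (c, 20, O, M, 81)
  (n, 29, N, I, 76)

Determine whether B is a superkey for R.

Two distinct rows share B=20, so B does not determine every attribute — not a superkey.

No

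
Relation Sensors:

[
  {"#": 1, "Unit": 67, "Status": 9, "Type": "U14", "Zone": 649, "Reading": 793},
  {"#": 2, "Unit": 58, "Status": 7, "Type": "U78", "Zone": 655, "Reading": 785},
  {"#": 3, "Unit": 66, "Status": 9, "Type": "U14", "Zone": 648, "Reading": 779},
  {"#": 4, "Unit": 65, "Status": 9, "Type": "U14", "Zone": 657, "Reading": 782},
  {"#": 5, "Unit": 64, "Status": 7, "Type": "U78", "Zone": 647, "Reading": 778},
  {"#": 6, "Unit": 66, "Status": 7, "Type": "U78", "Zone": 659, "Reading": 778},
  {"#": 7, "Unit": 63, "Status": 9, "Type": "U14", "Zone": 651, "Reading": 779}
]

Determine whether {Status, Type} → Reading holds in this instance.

(Status=9, Type=U14): rows 1, 3, 4, 7 → Reading takes values {793, 779, 782} — violation
(Status=7, Type=U78): rows 2, 5, 6 → Reading takes values {785, 778} — violation
Two rows agree on {Status, Type} but differ on Reading, so {Status, Type} → Reading does not hold.

No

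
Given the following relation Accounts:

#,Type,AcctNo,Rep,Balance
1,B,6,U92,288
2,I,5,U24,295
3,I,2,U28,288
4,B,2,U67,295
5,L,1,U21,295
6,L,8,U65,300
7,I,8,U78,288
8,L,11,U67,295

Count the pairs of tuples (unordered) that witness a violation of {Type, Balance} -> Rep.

2

(Type=I, Balance=288): violating pairs (3,7) — 1 pair.
(Type=L, Balance=295): violating pairs (5,8) — 1 pair.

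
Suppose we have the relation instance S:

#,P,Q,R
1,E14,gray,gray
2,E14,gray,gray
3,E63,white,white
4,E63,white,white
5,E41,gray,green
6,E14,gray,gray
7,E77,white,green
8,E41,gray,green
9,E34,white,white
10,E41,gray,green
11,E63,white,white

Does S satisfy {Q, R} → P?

No

(Q=gray, R=gray): rows 1, 2, 6 → P = E14, E14, E14 ✓
(Q=white, R=white): rows 3, 4, 9, 11 → P takes values {E63, E34} — violation
(Q=gray, R=green): rows 5, 8, 10 → P = E41, E41, E41 ✓
(Q=white, R=green): row 7 → P = E77 ✓
Two rows agree on {Q, R} but differ on P, so {Q, R} → P does not hold.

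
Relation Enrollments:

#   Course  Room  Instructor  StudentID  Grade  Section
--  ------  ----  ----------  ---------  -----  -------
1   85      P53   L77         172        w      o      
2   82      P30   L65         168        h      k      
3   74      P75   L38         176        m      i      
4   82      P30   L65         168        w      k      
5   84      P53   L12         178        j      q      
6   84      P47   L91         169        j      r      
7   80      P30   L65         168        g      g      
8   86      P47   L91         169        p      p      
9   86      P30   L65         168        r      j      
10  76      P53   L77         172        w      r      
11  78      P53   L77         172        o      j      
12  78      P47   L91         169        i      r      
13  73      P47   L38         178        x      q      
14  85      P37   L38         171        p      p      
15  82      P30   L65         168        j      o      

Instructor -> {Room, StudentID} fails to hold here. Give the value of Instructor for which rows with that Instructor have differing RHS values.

Instructor=L77: rows 1, 10, 11 → {Room,StudentID} = (P53, 172), (P53, 172), (P53, 172) ✓
Instructor=L65: rows 2, 4, 7, 9, 15 → {Room,StudentID} = (P30, 168), (P30, 168), (P30, 168), (P30, 168), (P30, 168) ✓
Instructor=L38: rows 3, 13, 14 → {Room,StudentID} takes values {(P75, 176), (P47, 178), (P37, 171)} — violation
Instructor=L12: row 5 → {Room,StudentID} = (P53, 178) ✓
Instructor=L91: rows 6, 8, 12 → {Room,StudentID} = (P47, 169), (P47, 169), (P47, 169) ✓
The only Instructor value with inconsistent RHS is Instructor=L38.

L38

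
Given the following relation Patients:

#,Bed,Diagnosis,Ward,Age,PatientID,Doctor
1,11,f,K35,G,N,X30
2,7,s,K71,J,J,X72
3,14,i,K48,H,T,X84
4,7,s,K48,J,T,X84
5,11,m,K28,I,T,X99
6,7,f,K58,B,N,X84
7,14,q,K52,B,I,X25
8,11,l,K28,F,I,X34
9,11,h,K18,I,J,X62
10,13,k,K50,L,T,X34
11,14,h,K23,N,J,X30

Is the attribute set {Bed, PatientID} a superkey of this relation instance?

All 11 rows have distinct {Bed, PatientID} values, so {Bed, PatientID} → (all attributes) holds and {Bed, PatientID} is a superkey.

Yes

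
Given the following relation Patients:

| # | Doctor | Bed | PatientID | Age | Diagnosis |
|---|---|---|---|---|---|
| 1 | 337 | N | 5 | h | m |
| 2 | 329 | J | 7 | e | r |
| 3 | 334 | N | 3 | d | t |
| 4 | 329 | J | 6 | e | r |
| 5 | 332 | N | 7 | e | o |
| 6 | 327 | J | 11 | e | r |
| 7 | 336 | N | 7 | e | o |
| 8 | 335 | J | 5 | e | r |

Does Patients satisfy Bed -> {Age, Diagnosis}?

Bed=N: rows 1, 3, 5, 7 → {Age,Diagnosis} takes values {(h, m), (d, t), (e, o)} — violation
Bed=J: rows 2, 4, 6, 8 → {Age,Diagnosis} = (e, r), (e, r), (e, r), (e, r) ✓
Two rows agree on Bed but differ on {Age, Diagnosis}, so Bed -> {Age, Diagnosis} does not hold.

No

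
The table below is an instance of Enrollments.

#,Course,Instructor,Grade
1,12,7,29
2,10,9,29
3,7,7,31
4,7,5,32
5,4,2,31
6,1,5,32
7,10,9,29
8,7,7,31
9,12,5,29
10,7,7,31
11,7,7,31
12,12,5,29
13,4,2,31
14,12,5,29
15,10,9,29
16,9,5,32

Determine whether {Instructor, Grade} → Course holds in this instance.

(Instructor=7, Grade=29): row 1 → Course = 12 ✓
(Instructor=9, Grade=29): rows 2, 7, 15 → Course = 10, 10, 10 ✓
(Instructor=7, Grade=31): rows 3, 8, 10, 11 → Course = 7, 7, 7, 7 ✓
(Instructor=5, Grade=32): rows 4, 6, 16 → Course takes values {7, 1, 9} — violation
(Instructor=2, Grade=31): rows 5, 13 → Course = 4, 4 ✓
(Instructor=5, Grade=29): rows 9, 12, 14 → Course = 12, 12, 12 ✓
Two rows agree on {Instructor, Grade} but differ on Course, so {Instructor, Grade} → Course does not hold.

No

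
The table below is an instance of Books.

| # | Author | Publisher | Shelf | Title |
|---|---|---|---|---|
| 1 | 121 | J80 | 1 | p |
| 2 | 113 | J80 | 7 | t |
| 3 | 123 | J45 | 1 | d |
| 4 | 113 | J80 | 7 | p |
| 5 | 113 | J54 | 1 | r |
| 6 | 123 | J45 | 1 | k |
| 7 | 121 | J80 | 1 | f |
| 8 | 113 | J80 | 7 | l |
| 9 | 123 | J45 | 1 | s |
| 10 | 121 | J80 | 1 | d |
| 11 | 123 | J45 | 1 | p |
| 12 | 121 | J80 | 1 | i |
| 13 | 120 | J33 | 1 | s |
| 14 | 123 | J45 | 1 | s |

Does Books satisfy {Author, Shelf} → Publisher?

(Author=121, Shelf=1): rows 1, 7, 10, 12 → Publisher = J80, J80, J80, J80 ✓
(Author=113, Shelf=7): rows 2, 4, 8 → Publisher = J80, J80, J80 ✓
(Author=123, Shelf=1): rows 3, 6, 9, 11, 14 → Publisher = J45, J45, J45, J45, J45 ✓
(Author=113, Shelf=1): row 5 → Publisher = J54 ✓
(Author=120, Shelf=1): row 13 → Publisher = J33 ✓
Every {Author, Shelf} value is associated with a single Publisher value, so {Author, Shelf} → Publisher holds.

Yes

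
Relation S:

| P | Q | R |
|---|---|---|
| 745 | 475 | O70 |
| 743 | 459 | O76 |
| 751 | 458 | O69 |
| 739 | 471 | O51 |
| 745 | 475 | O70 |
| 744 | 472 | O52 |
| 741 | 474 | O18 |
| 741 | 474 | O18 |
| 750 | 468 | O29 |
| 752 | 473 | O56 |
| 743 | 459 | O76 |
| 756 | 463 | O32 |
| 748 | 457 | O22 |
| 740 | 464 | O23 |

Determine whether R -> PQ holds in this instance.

Yes

R=O70: 2 rows → {P,Q} = (745, 475), (745, 475) ✓
R=O76: 2 rows → {P,Q} = (743, 459), (743, 459) ✓
R=O69: 1 row → {P,Q} = (751, 458) ✓
R=O51: 1 row → {P,Q} = (739, 471) ✓
R=O52: 1 row → {P,Q} = (744, 472) ✓
R=O18: 2 rows → {P,Q} = (741, 474), (741, 474) ✓
R=O29: 1 row → {P,Q} = (750, 468) ✓
R=O56: 1 row → {P,Q} = (752, 473) ✓
R=O32: 1 row → {P,Q} = (756, 463) ✓
R=O22: 1 row → {P,Q} = (748, 457) ✓
R=O23: 1 row → {P,Q} = (740, 464) ✓
Every R value is associated with a single PQ value, so R -> PQ holds.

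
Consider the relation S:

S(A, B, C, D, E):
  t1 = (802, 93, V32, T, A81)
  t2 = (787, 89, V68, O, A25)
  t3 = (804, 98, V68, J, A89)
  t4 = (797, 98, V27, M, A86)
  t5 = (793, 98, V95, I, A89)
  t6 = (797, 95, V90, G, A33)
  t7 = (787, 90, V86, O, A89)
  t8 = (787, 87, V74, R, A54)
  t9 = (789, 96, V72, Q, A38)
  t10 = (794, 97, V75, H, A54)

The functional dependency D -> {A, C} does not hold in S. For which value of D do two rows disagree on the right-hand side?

O

D=T: row 1 → {A,C} = (802, V32) ✓
D=O: rows 2, 7 → {A,C} takes values {(787, V68), (787, V86)} — violation
D=J: row 3 → {A,C} = (804, V68) ✓
D=M: row 4 → {A,C} = (797, V27) ✓
D=I: row 5 → {A,C} = (793, V95) ✓
D=G: row 6 → {A,C} = (797, V90) ✓
D=R: row 8 → {A,C} = (787, V74) ✓
D=Q: row 9 → {A,C} = (789, V72) ✓
D=H: row 10 → {A,C} = (794, V75) ✓
The only D value with inconsistent RHS is D=O.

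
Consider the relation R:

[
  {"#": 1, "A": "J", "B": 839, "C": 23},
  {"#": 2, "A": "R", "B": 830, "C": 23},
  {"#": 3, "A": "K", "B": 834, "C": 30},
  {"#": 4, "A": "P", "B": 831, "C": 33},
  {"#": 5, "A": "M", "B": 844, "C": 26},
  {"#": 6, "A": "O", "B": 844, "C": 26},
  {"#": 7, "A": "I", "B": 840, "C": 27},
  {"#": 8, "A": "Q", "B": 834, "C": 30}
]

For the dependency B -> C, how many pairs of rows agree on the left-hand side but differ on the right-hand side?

B=834: all 2 rows agree on C — 0 pairs.
B=844: all 2 rows agree on C — 0 pairs.

0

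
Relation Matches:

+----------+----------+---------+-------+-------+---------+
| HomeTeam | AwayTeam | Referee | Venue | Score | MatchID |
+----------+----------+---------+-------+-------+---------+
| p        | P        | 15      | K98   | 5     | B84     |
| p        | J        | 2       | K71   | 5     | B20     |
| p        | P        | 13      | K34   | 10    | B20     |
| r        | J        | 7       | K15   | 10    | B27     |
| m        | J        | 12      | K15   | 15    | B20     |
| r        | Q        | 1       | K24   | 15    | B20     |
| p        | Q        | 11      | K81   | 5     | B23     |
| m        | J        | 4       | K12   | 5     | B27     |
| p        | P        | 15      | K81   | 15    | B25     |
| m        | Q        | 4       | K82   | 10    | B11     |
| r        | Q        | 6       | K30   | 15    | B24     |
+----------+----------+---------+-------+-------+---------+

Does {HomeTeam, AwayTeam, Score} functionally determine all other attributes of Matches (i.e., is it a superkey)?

Two distinct rows share (HomeTeam=r, AwayTeam=Q, Score=15), so {HomeTeam, AwayTeam, Score} does not determine every attribute — not a superkey.

No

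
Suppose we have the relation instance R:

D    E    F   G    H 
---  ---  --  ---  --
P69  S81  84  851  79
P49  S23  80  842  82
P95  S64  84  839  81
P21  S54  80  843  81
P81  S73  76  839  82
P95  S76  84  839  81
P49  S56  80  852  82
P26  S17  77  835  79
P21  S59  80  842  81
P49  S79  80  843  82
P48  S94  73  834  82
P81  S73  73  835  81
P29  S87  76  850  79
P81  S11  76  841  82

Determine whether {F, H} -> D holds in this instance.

(F=84, H=79): 1 row → D = P69 ✓
(F=80, H=82): 3 rows → D = P49, P49, P49 ✓
(F=84, H=81): 2 rows → D = P95, P95 ✓
(F=80, H=81): 2 rows → D = P21, P21 ✓
(F=76, H=82): 2 rows → D = P81, P81 ✓
(F=77, H=79): 1 row → D = P26 ✓
(F=73, H=82): 1 row → D = P48 ✓
(F=73, H=81): 1 row → D = P81 ✓
(F=76, H=79): 1 row → D = P29 ✓
Every {F, H} value is associated with a single D value, so {F, H} -> D holds.

Yes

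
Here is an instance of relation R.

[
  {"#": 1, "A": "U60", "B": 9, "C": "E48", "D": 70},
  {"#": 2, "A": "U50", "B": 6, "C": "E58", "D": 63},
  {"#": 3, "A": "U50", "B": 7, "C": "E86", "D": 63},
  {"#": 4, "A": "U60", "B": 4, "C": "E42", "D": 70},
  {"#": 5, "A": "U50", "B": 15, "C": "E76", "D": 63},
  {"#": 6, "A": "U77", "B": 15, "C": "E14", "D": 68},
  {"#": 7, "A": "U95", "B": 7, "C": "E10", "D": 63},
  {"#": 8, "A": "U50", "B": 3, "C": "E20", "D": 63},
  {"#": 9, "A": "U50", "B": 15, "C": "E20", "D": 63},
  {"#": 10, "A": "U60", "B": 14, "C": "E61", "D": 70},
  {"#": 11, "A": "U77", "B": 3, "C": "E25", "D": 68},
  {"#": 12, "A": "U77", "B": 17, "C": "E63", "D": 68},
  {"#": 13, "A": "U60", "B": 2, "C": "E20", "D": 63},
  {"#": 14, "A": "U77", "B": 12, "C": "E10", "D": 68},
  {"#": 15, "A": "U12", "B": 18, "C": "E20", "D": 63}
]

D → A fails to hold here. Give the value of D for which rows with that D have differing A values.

63

D=70: rows 1, 4, 10 → A = U60, U60, U60 ✓
D=63: rows 2, 3, 5, 7, 8, 9, 13, 15 → A takes values {U50, U95, U60, U12} — violation
D=68: rows 6, 11, 12, 14 → A = U77, U77, U77, U77 ✓
The only D value with inconsistent A is D=63.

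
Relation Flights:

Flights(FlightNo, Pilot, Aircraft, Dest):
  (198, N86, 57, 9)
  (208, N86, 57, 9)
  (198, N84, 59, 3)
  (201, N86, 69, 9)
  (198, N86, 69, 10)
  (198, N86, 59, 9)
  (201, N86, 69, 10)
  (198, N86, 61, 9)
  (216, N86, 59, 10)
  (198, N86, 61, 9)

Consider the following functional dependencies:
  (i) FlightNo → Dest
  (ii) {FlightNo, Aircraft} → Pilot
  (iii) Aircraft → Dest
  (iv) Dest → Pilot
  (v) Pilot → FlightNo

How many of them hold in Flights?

(i) FlightNo → Dest: FlightNo=198: 6 rows → Dest takes values {9, 3, 10} — violation; FlightNo=201: 2 rows → Dest takes values {9, 10} — violation — fails.
(ii) {FlightNo, Aircraft} → Pilot: (FlightNo=198, Aircraft=59): 2 rows → Pilot takes values {N84, N86} — violation — fails.
(iii) Aircraft → Dest: Aircraft=59: 3 rows → Dest takes values {3, 9, 10} — violation; Aircraft=69: 3 rows → Dest takes values {9, 10} — violation — fails.
(iv) Dest → Pilot: every LHS value maps to a single RHS value — holds.
(v) Pilot → FlightNo: Pilot=N86: 9 rows → FlightNo takes values {198, 208, 201, 216} — violation — fails.
1 of the 5 dependencies holds.

1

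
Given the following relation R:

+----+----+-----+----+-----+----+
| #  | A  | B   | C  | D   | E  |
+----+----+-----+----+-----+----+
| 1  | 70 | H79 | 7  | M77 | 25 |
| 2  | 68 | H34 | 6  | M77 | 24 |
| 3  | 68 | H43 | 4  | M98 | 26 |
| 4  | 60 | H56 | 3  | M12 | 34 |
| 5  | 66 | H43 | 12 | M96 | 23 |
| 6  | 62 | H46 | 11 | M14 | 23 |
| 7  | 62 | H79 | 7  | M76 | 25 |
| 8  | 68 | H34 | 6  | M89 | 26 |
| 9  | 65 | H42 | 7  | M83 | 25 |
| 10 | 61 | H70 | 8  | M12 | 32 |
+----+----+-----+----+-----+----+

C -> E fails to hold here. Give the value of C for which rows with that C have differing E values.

6

C=7: rows 1, 7, 9 → E = 25, 25, 25 ✓
C=6: rows 2, 8 → E takes values {24, 26} — violation
C=4: row 3 → E = 26 ✓
C=3: row 4 → E = 34 ✓
C=12: row 5 → E = 23 ✓
C=11: row 6 → E = 23 ✓
C=8: row 10 → E = 32 ✓
The only C value with inconsistent E is C=6.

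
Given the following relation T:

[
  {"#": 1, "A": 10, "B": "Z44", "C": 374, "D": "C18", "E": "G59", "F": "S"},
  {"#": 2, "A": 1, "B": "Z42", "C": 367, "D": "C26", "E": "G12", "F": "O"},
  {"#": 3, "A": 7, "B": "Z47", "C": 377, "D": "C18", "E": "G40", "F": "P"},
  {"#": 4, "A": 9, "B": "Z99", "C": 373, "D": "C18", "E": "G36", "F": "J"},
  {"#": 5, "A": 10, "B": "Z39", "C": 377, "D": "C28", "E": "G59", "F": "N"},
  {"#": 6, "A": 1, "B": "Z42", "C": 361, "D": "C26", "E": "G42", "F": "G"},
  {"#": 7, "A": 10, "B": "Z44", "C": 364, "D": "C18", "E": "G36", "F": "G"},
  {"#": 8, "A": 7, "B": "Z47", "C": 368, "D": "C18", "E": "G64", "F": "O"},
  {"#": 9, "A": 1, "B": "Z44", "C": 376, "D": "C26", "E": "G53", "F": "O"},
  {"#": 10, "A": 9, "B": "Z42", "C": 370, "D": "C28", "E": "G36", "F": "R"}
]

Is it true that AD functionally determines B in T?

No

(A=10, D=C18): rows 1, 7 → B = Z44, Z44 ✓
(A=1, D=C26): rows 2, 6, 9 → B takes values {Z42, Z44} — violation
(A=7, D=C18): rows 3, 8 → B = Z47, Z47 ✓
(A=9, D=C18): row 4 → B = Z99 ✓
(A=10, D=C28): row 5 → B = Z39 ✓
(A=9, D=C28): row 10 → B = Z42 ✓
Two rows agree on AD but differ on B, so AD → B does not hold.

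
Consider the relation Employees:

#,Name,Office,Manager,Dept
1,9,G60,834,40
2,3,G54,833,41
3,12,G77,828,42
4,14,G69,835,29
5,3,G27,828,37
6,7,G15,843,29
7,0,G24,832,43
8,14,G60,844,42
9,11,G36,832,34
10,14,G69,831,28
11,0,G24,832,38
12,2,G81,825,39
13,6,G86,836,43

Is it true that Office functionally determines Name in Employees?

Office=G60: rows 1, 8 → Name takes values {9, 14} — violation
Office=G54: row 2 → Name = 3 ✓
Office=G77: row 3 → Name = 12 ✓
Office=G69: rows 4, 10 → Name = 14, 14 ✓
Office=G27: row 5 → Name = 3 ✓
Office=G15: row 6 → Name = 7 ✓
Office=G24: rows 7, 11 → Name = 0, 0 ✓
Office=G36: row 9 → Name = 11 ✓
Office=G81: row 12 → Name = 2 ✓
Office=G86: row 13 → Name = 6 ✓
Two rows agree on Office but differ on Name, so Office -> Name does not hold.

No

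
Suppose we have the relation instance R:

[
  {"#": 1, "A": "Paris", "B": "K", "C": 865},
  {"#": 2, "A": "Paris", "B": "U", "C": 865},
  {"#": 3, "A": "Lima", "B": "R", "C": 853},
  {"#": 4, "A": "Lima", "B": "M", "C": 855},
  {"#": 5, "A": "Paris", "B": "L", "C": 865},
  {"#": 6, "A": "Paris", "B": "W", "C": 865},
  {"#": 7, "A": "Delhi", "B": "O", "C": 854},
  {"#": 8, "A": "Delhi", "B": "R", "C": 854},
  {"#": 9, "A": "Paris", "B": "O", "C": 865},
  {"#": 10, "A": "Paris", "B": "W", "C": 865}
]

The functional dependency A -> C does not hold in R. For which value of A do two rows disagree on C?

Lima

A=Paris: rows 1, 2, 5, 6, 9, 10 → C = 865, 865, 865, 865, 865, 865 ✓
A=Lima: rows 3, 4 → C takes values {853, 855} — violation
A=Delhi: rows 7, 8 → C = 854, 854 ✓
The only A value with inconsistent C is A=Lima.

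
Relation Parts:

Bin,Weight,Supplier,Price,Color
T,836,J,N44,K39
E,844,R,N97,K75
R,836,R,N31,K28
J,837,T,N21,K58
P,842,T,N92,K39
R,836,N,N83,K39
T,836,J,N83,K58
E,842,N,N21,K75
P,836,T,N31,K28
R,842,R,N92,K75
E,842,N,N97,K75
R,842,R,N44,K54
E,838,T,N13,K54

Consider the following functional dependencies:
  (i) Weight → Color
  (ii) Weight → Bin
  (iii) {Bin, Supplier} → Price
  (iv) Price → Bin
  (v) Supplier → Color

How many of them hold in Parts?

0

(i) Weight → Color: Weight=836: 5 rows → Color takes values {K39, K28, K58} — violation; Weight=842: 5 rows → Color takes values {K39, K75, K54} — violation — fails.
(ii) Weight → Bin: Weight=836: 5 rows → Bin takes values {T, R, P} — violation; Weight=842: 5 rows → Bin takes values {P, E, R} — violation — fails.
(iii) {Bin, Supplier} → Price: (Bin=T, Supplier=J): 2 rows → Price takes values {N44, N83} — violation; (Bin=R, Supplier=R): 3 rows → Price takes values {N31, N92, N44} — violation; (Bin=P, Supplier=T): 2 rows → Price takes values {N92, N31} — violation; (Bin=E, Supplier=N): 2 rows → Price takes values {N21, N97} — violation — fails.
(iv) Price → Bin: Price=N44: 2 rows → Bin takes values {T, R} — violation; Price=N31: 2 rows → Bin takes values {R, P} — violation; Price=N21: 2 rows → Bin takes values {J, E} — violation; Price=N92: 2 rows → Bin takes values {P, R} — violation; Price=N83: 2 rows → Bin takes values {R, T} — violation — fails.
(v) Supplier → Color: Supplier=J: 2 rows → Color takes values {K39, K58} — violation; Supplier=R: 4 rows → Color takes values {K75, K28, K54} — violation; Supplier=T: 4 rows → Color takes values {K58, K39, K28, K54} — violation; Supplier=N: 3 rows → Color takes values {K39, K75} — violation — fails.
None of the 5 dependencies hold.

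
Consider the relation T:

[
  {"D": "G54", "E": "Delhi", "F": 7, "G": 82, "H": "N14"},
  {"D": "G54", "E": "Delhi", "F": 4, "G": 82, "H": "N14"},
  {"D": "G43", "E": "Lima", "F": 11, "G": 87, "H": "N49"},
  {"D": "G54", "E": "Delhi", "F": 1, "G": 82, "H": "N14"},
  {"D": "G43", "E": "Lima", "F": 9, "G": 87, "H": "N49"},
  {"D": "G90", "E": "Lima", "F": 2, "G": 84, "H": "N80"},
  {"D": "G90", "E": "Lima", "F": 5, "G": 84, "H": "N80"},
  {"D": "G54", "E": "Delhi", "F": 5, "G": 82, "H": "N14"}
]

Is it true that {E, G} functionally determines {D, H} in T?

Yes

(E=Delhi, G=82): 4 rows → {D,H} = (G54, N14), (G54, N14), (G54, N14), (G54, N14) ✓
(E=Lima, G=87): 2 rows → {D,H} = (G43, N49), (G43, N49) ✓
(E=Lima, G=84): 2 rows → {D,H} = (G90, N80), (G90, N80) ✓
Every {E, G} value is associated with a single {D, H} value, so {E, G} → {D, H} holds.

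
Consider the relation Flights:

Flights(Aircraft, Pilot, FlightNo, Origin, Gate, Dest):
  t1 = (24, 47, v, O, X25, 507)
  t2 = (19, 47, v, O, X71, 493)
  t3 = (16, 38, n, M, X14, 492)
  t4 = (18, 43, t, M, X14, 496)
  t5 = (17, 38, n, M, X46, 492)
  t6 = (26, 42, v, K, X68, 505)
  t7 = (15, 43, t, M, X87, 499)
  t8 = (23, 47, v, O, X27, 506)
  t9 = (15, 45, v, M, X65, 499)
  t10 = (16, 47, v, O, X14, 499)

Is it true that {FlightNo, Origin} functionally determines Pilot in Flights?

(FlightNo=v, Origin=O): rows 1, 2, 8, 10 → Pilot = 47, 47, 47, 47 ✓
(FlightNo=n, Origin=M): rows 3, 5 → Pilot = 38, 38 ✓
(FlightNo=t, Origin=M): rows 4, 7 → Pilot = 43, 43 ✓
(FlightNo=v, Origin=K): row 6 → Pilot = 42 ✓
(FlightNo=v, Origin=M): row 9 → Pilot = 45 ✓
Every {FlightNo, Origin} value is associated with a single Pilot value, so {FlightNo, Origin} -> Pilot holds.

Yes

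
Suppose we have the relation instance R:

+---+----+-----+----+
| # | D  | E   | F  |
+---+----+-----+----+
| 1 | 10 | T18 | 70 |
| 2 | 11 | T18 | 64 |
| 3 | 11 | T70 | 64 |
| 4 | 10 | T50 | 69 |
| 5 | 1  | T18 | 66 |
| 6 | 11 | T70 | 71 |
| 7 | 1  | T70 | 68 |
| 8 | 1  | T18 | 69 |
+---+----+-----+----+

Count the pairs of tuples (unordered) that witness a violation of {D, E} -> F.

2

(D=11, E=T70): violating pairs (3,6) — 1 pair.
(D=1, E=T18): violating pairs (5,8) — 1 pair.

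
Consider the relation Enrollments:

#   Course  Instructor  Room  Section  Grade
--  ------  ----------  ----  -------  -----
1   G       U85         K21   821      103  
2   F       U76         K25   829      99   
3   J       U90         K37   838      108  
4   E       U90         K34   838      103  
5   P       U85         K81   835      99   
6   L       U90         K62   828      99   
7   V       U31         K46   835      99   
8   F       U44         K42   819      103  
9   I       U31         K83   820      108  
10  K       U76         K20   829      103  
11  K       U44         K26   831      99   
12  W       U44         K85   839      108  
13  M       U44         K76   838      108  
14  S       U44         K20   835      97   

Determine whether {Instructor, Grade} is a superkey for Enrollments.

Rows 12 and 13 have the same {Instructor, Grade} value (Instructor=U44, Grade=108) but are distinct tuples, so {Instructor, Grade} does not determine every attribute — not a superkey.

No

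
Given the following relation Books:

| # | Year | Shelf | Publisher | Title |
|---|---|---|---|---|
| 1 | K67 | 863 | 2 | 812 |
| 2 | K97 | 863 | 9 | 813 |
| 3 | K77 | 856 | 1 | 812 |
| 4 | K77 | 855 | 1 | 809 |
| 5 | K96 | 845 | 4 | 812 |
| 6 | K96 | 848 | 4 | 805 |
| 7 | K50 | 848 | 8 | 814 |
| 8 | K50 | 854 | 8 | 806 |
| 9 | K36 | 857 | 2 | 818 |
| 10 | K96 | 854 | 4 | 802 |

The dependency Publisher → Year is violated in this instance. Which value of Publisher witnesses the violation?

2

Publisher=2: rows 1, 9 → Year takes values {K67, K36} — violation
Publisher=9: row 2 → Year = K97 ✓
Publisher=1: rows 3, 4 → Year = K77, K77 ✓
Publisher=4: rows 5, 6, 10 → Year = K96, K96, K96 ✓
Publisher=8: rows 7, 8 → Year = K50, K50 ✓
The only Publisher value with inconsistent Year is Publisher=2.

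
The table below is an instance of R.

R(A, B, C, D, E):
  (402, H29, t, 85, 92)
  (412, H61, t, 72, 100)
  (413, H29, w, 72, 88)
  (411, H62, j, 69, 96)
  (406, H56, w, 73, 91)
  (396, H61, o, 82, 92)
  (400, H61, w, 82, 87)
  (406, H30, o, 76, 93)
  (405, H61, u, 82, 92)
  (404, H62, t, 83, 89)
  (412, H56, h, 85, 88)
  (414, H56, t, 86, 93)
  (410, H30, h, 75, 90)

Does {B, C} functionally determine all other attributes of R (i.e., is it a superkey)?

All 13 rows have distinct {B, C} values, so {B, C} → (all attributes) holds and {B, C} is a superkey.

Yes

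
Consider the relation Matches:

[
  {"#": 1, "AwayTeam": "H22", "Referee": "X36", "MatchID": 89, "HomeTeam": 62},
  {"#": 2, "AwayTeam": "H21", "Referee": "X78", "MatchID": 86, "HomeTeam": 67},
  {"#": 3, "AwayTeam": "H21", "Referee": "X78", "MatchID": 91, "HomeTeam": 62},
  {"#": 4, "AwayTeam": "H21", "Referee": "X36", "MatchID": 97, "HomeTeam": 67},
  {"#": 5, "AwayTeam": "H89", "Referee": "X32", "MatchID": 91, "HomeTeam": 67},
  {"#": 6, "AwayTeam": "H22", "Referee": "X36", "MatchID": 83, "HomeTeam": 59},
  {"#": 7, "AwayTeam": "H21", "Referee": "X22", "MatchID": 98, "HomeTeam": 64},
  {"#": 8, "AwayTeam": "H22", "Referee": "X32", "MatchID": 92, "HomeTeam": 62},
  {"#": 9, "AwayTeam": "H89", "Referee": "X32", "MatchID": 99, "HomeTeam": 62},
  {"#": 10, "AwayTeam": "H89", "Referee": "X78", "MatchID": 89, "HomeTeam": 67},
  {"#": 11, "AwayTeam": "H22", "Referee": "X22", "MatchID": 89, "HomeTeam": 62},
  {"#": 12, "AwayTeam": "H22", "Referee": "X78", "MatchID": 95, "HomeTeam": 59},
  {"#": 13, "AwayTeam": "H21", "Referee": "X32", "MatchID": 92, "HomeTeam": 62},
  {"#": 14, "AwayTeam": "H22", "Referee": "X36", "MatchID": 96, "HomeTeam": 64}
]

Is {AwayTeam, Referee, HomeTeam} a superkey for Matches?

Yes

All 14 rows have distinct {AwayTeam, Referee, HomeTeam} values, so {AwayTeam, Referee, HomeTeam} → (all attributes) holds and {AwayTeam, Referee, HomeTeam} is a superkey.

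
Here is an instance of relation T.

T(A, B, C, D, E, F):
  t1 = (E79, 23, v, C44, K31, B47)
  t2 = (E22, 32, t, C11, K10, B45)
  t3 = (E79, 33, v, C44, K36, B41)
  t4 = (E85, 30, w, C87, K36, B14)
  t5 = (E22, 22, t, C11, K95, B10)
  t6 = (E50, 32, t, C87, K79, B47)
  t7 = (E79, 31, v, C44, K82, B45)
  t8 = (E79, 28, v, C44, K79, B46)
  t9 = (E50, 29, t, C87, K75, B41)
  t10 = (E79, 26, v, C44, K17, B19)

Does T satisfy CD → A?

Yes

(C=v, D=C44): rows 1, 3, 7, 8, 10 → A = E79, E79, E79, E79, E79 ✓
(C=t, D=C11): rows 2, 5 → A = E22, E22 ✓
(C=w, D=C87): row 4 → A = E85 ✓
(C=t, D=C87): rows 6, 9 → A = E50, E50 ✓
Every CD value is associated with a single A value, so CD → A holds.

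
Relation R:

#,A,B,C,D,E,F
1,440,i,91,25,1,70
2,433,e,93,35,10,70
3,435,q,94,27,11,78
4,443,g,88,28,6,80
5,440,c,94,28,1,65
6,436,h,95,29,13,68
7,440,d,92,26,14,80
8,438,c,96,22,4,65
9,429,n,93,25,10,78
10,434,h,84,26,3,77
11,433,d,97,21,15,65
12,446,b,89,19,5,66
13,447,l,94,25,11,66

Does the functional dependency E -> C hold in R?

No

E=1: rows 1, 5 → C takes values {91, 94} — violation
E=10: rows 2, 9 → C = 93, 93 ✓
E=11: rows 3, 13 → C = 94, 94 ✓
E=6: row 4 → C = 88 ✓
E=13: row 6 → C = 95 ✓
E=14: row 7 → C = 92 ✓
E=4: row 8 → C = 96 ✓
E=3: row 10 → C = 84 ✓
E=15: row 11 → C = 97 ✓
E=5: row 12 → C = 89 ✓
Two rows agree on E but differ on C, so E -> C does not hold.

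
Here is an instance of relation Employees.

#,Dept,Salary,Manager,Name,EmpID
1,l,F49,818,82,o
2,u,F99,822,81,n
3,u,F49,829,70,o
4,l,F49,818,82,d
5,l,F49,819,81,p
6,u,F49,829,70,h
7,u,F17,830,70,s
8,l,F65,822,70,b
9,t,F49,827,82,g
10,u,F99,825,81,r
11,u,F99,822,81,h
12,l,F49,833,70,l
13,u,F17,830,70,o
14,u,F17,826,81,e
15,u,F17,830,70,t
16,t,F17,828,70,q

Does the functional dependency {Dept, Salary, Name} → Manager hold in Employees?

(Dept=l, Salary=F49, Name=82): rows 1, 4 → Manager = 818, 818 ✓
(Dept=u, Salary=F99, Name=81): rows 2, 10, 11 → Manager takes values {822, 825} — violation
(Dept=u, Salary=F49, Name=70): rows 3, 6 → Manager = 829, 829 ✓
(Dept=l, Salary=F49, Name=81): row 5 → Manager = 819 ✓
(Dept=u, Salary=F17, Name=70): rows 7, 13, 15 → Manager = 830, 830, 830 ✓
(Dept=l, Salary=F65, Name=70): row 8 → Manager = 822 ✓
(Dept=t, Salary=F49, Name=82): row 9 → Manager = 827 ✓
(Dept=l, Salary=F49, Name=70): row 12 → Manager = 833 ✓
(Dept=u, Salary=F17, Name=81): row 14 → Manager = 826 ✓
(Dept=t, Salary=F17, Name=70): row 16 → Manager = 828 ✓
Two rows agree on {Dept, Salary, Name} but differ on Manager, so {Dept, Salary, Name} → Manager does not hold.

No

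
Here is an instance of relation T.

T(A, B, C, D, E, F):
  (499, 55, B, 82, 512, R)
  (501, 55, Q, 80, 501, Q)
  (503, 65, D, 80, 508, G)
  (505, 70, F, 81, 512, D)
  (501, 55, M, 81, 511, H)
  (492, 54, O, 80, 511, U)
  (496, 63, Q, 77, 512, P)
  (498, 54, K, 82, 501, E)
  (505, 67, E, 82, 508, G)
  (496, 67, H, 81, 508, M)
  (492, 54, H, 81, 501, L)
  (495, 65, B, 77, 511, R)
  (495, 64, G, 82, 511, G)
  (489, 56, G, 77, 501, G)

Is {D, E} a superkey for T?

All 14 rows have distinct {D, E} values, so {D, E} → (all attributes) holds and {D, E} is a superkey.

Yes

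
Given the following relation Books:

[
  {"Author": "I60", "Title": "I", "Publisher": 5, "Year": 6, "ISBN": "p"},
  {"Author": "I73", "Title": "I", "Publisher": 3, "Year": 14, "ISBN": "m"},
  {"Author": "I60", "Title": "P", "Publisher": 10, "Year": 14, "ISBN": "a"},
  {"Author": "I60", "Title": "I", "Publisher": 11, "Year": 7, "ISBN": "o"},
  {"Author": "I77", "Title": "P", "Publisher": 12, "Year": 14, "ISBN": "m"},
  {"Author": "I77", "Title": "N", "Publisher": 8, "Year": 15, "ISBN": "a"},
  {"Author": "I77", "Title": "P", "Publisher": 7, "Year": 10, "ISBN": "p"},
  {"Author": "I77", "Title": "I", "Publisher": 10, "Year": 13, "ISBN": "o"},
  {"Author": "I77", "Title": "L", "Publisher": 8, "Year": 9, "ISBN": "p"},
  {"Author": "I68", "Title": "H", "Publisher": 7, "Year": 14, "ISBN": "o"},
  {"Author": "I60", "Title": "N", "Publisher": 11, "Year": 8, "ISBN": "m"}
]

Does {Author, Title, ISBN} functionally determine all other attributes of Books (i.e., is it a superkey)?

Yes

All 11 rows have distinct {Author, Title, ISBN} values, so {Author, Title, ISBN} → (all attributes) holds and {Author, Title, ISBN} is a superkey.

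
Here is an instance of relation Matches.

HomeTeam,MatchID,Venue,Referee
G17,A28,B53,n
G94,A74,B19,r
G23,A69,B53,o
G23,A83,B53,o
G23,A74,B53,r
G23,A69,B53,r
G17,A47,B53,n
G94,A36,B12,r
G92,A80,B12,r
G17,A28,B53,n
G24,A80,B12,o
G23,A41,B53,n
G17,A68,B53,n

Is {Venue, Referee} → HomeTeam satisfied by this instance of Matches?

No

(Venue=B53, Referee=n): 5 rows → HomeTeam takes values {G17, G23} — violation
(Venue=B19, Referee=r): 1 row → HomeTeam = G94 ✓
(Venue=B53, Referee=o): 2 rows → HomeTeam = G23, G23 ✓
(Venue=B53, Referee=r): 2 rows → HomeTeam = G23, G23 ✓
(Venue=B12, Referee=r): 2 rows → HomeTeam takes values {G94, G92} — violation
(Venue=B12, Referee=o): 1 row → HomeTeam = G24 ✓
Two rows agree on {Venue, Referee} but differ on HomeTeam, so {Venue, Referee} → HomeTeam does not hold.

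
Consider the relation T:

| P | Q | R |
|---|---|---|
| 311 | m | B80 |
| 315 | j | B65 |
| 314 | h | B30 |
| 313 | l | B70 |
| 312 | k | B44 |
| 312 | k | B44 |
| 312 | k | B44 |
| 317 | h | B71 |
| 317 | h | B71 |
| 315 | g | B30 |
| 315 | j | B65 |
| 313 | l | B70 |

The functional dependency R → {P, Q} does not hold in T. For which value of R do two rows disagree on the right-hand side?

B30

R=B80: 1 row → {P,Q} = (311, m) ✓
R=B65: 2 rows → {P,Q} = (315, j), (315, j) ✓
R=B30: 2 rows → {P,Q} takes values {(314, h), (315, g)} — violation
R=B70: 2 rows → {P,Q} = (313, l), (313, l) ✓
R=B44: 3 rows → {P,Q} = (312, k), (312, k), (312, k) ✓
R=B71: 2 rows → {P,Q} = (317, h), (317, h) ✓
The only R value with inconsistent RHS is R=B30.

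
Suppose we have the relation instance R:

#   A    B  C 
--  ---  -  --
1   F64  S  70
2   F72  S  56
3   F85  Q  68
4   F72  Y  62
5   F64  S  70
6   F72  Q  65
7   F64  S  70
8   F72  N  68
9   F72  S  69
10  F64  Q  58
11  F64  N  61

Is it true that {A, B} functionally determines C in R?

No

(A=F64, B=S): rows 1, 5, 7 → C = 70, 70, 70 ✓
(A=F72, B=S): rows 2, 9 → C takes values {56, 69} — violation
(A=F85, B=Q): row 3 → C = 68 ✓
(A=F72, B=Y): row 4 → C = 62 ✓
(A=F72, B=Q): row 6 → C = 65 ✓
(A=F72, B=N): row 8 → C = 68 ✓
(A=F64, B=Q): row 10 → C = 58 ✓
(A=F64, B=N): row 11 → C = 61 ✓
Two rows agree on {A, B} but differ on C, so {A, B} → C does not hold.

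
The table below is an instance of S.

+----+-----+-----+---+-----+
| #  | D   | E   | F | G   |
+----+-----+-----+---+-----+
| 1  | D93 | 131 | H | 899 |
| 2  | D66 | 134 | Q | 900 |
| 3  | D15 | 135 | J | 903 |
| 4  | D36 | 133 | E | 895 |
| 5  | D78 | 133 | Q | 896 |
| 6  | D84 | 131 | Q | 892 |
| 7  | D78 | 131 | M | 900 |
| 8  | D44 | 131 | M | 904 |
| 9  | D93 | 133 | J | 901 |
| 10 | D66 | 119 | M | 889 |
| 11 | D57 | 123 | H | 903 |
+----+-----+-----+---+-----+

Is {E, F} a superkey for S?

Rows 7 and 8 have the same {E, F} value (E=131, F=M) but are distinct tuples, so {E, F} does not determine every attribute — not a superkey.

No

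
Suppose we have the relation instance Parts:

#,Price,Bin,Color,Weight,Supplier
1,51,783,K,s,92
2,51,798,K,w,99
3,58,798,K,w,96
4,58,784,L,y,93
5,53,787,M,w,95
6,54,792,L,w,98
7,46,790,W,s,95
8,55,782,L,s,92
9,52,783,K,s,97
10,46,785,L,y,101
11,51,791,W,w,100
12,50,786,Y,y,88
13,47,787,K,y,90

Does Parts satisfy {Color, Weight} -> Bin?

No

(Color=K, Weight=s): rows 1, 9 → Bin = 783, 783 ✓
(Color=K, Weight=w): rows 2, 3 → Bin = 798, 798 ✓
(Color=L, Weight=y): rows 4, 10 → Bin takes values {784, 785} — violation
(Color=M, Weight=w): row 5 → Bin = 787 ✓
(Color=L, Weight=w): row 6 → Bin = 792 ✓
(Color=W, Weight=s): row 7 → Bin = 790 ✓
(Color=L, Weight=s): row 8 → Bin = 782 ✓
(Color=W, Weight=w): row 11 → Bin = 791 ✓
(Color=Y, Weight=y): row 12 → Bin = 786 ✓
(Color=K, Weight=y): row 13 → Bin = 787 ✓
Two rows agree on {Color, Weight} but differ on Bin, so {Color, Weight} -> Bin does not hold.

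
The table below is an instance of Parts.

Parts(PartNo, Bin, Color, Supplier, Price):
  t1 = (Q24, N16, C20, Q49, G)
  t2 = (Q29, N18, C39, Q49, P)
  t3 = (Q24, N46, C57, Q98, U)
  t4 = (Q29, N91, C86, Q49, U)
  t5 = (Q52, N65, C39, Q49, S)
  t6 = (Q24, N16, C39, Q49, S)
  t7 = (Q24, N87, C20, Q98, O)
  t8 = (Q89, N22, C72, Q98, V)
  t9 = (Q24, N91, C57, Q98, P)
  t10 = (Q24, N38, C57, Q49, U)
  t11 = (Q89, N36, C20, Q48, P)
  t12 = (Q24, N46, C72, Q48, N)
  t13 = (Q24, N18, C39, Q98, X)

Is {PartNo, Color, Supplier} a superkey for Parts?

Rows 3 and 9 have the same {PartNo, Color, Supplier} value (PartNo=Q24, Color=C57, Supplier=Q98) but are distinct tuples, so {PartNo, Color, Supplier} does not determine every attribute — not a superkey.

No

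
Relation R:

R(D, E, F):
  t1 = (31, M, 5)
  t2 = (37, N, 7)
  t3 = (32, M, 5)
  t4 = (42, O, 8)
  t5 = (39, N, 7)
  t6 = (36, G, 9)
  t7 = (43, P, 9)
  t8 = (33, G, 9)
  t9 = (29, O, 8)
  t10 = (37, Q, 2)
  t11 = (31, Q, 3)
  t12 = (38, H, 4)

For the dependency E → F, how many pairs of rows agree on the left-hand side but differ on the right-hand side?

E=M: all 2 rows agree on F — 0 pairs.
E=N: all 2 rows agree on F — 0 pairs.
E=O: all 2 rows agree on F — 0 pairs.
E=G: all 2 rows agree on F — 0 pairs.
E=Q: violating pairs (10,11) — 1 pair.

1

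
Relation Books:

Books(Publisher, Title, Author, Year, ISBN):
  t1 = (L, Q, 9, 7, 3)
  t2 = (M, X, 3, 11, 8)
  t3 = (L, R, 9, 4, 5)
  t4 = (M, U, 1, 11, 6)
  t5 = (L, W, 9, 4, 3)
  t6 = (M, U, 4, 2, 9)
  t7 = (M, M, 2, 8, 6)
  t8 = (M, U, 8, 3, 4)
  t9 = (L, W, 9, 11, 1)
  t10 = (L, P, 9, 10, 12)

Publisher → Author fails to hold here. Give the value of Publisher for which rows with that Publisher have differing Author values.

M

Publisher=L: rows 1, 3, 5, 9, 10 → Author = 9, 9, 9, 9, 9 ✓
Publisher=M: rows 2, 4, 6, 7, 8 → Author takes values {3, 1, 4, 2, 8} — violation
The only Publisher value with inconsistent Author is Publisher=M.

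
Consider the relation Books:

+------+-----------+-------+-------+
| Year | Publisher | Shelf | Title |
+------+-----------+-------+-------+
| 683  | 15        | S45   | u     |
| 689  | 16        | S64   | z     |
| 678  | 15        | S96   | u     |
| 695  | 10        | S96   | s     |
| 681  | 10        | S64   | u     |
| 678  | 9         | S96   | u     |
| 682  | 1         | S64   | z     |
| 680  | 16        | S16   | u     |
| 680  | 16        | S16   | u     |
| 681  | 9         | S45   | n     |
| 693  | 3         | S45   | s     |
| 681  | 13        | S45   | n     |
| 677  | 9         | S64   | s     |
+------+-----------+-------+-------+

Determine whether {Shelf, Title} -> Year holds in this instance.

(Shelf=S45, Title=u): 1 row → Year = 683 ✓
(Shelf=S64, Title=z): 2 rows → Year takes values {689, 682} — violation
(Shelf=S96, Title=u): 2 rows → Year = 678, 678 ✓
(Shelf=S96, Title=s): 1 row → Year = 695 ✓
(Shelf=S64, Title=u): 1 row → Year = 681 ✓
(Shelf=S16, Title=u): 2 rows → Year = 680, 680 ✓
(Shelf=S45, Title=n): 2 rows → Year = 681, 681 ✓
(Shelf=S45, Title=s): 1 row → Year = 693 ✓
(Shelf=S64, Title=s): 1 row → Year = 677 ✓
Two rows agree on {Shelf, Title} but differ on Year, so {Shelf, Title} -> Year does not hold.

No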